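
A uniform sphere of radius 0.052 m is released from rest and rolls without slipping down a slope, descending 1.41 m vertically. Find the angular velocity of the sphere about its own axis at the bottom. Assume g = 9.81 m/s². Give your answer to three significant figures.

The moment of inertia is (2/5)MR², giving k ≡ I/(MR²) = 0.4.
Since it rolls without slipping, ω = v/R and KE = ½Mv² + ½Iω² = ½(1+k)Mv² = (7/10)Mv².
Energy conservation Mgh = ½(1+k)Mv² gives v = √(2gh/(1+k)) = √(2 × 9.81 × 1.41 / 1.4) = 4.445 m/s.
The angular speed follows from ω = v/R = 4.445/0.052 ≈ 85.5 rad/s.

ω ≈ 85.5 rad/s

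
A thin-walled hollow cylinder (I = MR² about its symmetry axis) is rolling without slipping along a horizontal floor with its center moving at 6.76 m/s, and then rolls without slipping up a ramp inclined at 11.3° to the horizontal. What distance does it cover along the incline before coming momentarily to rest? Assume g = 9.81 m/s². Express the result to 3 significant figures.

With I = MR², the ratio k = I/(MR²) is 1.
Pure rolling means v = ωR; then KE = ½Mv² + ½I(v/R)² = ½(1+k)Mv² = Mv².
Setting this equal to Mgh gives the vertical rise h = (1+k)v₀²/(2g) = 2×6.76²/(2×9.81) = 4.658 m.
Along the incline, d = h/sinθ = 4.658/sin11.3° ≈ 23.8 m.

d ≈ 23.8 m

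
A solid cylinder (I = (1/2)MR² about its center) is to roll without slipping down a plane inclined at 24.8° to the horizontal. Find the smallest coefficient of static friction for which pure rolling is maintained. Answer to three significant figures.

Here I = (1/2)MR², so the shape factor k = I/(MR²) = 0.5.
Along the incline Mg sinθ − f = Ma, and torque about the center fR = Iα = kMR²(a/R) gives f = kMa.
These give a = g sinθ/(1+k) and the required friction f = kMg sinθ/(1+k).
With N = Mg cosθ, the no-slip condition f ≤ μN gives μ_min = f/N = k tanθ/(1+k).
μ_min = 0.5 × tan24.8° / 1.5 ≈ 0.154.

μ_min ≈ 0.154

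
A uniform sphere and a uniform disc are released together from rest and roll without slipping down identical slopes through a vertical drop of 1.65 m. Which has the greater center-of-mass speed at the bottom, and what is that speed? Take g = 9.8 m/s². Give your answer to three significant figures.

the uniform sphere, at v ≈ 4.81 m/s

For rolling without slipping, Mgh = ½(1+k)Mv² where k = I/(MR²), so v = √(2gh/(1+k)).
Uniform sphere: k = 0.4, giving v = √(2×9.8×1.65/1.4) = 4.806 m/s.
Uniform disc: k = 0.5, giving v = √(2×9.8×1.65/1.5) = 4.643 m/s.
The smaller k wins: the uniform sphere, at ≈ 4.81 m/s.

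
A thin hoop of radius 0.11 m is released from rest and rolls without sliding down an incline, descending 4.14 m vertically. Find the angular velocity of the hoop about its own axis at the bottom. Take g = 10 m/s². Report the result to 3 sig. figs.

ω ≈ 58.5 rad/s

Here I = MR², so the shape factor k = I/(MR²) = 1.
Pure rolling means v = ωR; then KE = ½Mv² + ½I(v/R)² = ½(1+k)Mv² = Mv².
Energy conservation Mgh = ½(1+k)Mv² gives v = √(2gh/(1+k)) = √(2 × 10 × 4.14 / 2) = 6.434 m/s.
Then ω = v/R = 6.434 / 0.11 ≈ 58.5 rad/s.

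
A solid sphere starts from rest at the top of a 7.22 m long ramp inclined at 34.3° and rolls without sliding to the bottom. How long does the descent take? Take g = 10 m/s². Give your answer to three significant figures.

t ≈ 1.89 s

With I = (2/5)MR², the ratio k = I/(MR²) is 0.4.
Newton's second law down the slope: Mg sinθ − f = Ma. The torque equation fR = Iα (with α = a/R) gives f = kMa.
Hence a = g sinθ/(1+k) = 10×sin34.3°/1.4 = 4.025 m/s².
Starting from rest, L = ½at², so t = √(2L/a) = √(2×7.22/4.025) ≈ 1.89 s.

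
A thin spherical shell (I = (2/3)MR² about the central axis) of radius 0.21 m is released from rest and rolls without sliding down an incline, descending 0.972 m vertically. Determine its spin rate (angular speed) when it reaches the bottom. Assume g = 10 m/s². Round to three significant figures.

With I = (2/3)MR², the ratio k = I/(MR²) is 2/3.
Pure rolling means v = ωR; then KE = ½Mv² + ½I(v/R)² = ½(1+k)Mv² = (5/6)Mv².
Energy conservation Mgh = ½(1+k)Mv² gives v = √(2gh/(1+k)) = √(2 × 10 × 0.972 / 1.667) = 3.415 m/s.
The angular speed follows from ω = v/R = 3.415/0.21 ≈ 16.3 rad/s.

ω ≈ 16.3 rad/s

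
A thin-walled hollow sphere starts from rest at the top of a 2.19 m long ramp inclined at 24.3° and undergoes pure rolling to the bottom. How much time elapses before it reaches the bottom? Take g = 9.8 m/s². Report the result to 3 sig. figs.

t ≈ 1.35 s

With I = (2/3)MR², the ratio k = I/(MR²) is 2/3.
Along the incline Mg sinθ − f = Ma, and torque about the center fR = Iα = kMR²(a/R) gives f = kMa.
Hence a = g sinθ/(1+k) = 9.8×sin24.3°/1.667 = 2.42 m/s².
Starting from rest, L = ½at², so t = √(2L/a) = √(2×2.19/2.42) ≈ 1.35 s.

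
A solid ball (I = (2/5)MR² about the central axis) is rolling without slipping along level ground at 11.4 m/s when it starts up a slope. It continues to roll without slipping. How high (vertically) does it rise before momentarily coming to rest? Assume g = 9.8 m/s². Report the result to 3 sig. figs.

For this body I = (2/5)MR², i.e. k = I/(MR²) = 0.4.
Pure rolling means v = ωR; then KE = ½Mv² + ½I(v/R)² = ½(1+k)Mv² = (7/10)Mv².
At the top the kinetic energy is zero, so (7/10)Mv₀² = Mgh.
Thus h = (1+k)v₀²/(2g) = 1.4 × 11.4² / (2 × 9.8) ≈ 9.28 m.

h ≈ 9.28 m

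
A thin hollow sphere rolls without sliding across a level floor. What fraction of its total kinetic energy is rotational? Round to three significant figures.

For this body I = (2/3)MR², i.e. k = I/(MR²) = 2/3.
With ω = v/R, KE_trans = ½Mv² and KE_rot = ½Iω² = ½kMv², so KE_total = ½(1+k)Mv².
The rotational fraction is therefore k/(1+k) = (2/3)/1.667 ≈ 0.400.

fraction ≈ 0.400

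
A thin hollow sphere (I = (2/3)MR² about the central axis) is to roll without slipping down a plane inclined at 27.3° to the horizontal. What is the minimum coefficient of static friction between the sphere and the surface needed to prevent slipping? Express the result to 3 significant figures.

μ_min ≈ 0.206

The moment of inertia is (2/3)MR², giving k ≡ I/(MR²) = 2/3.
Translational: Mg sinθ − f = Ma. Rotational about the CM: fR = Iα = kMRa, so f = kMa.
These give a = g sinθ/(1+k) and the required friction f = kMg sinθ/(1+k).
The normal force is N = Mg cosθ, so μ_min = f/N = k tanθ/(1+k).
μ_min = (2/3) × tan27.3° / 1.667 ≈ 0.206.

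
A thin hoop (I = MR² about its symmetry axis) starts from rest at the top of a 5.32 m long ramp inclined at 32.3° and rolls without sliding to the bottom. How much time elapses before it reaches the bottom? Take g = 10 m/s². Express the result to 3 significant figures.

t ≈ 2.00 s

For this body I = MR², i.e. k = I/(MR²) = 1.
Newton's second law down the slope: Mg sinθ − f = Ma. The torque equation fR = Iα (with α = a/R) gives f = kMa.
Hence a = g sinθ/(1+k) = 10×sin32.3°/2 = 2.672 m/s².
Starting from rest, L = ½at², so t = √(2L/a) = √(2×5.32/2.672) ≈ 2.00 s.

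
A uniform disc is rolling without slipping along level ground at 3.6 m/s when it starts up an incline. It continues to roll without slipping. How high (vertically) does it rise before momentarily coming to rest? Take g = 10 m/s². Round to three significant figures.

With I = (1/2)MR², the ratio k = I/(MR²) is 0.5.
Rolling without slipping gives ω = v/R, so the total kinetic energy is ½Mv² + ½Iω² = ½(1+k)Mv² = (3/4)Mv².
All of this converts to potential energy at the highest point: (3/4)Mv₀² = Mgh.
Thus h = (1+k)v₀²/(2g) = 1.5 × 3.6² / (2 × 10) ≈ 0.972 m.

h ≈ 0.972 m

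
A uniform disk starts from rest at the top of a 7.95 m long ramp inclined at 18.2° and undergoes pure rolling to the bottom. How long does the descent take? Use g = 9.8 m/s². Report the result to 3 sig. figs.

t ≈ 2.79 s

With I = (1/2)MR², the ratio k = I/(MR²) is 0.5.
Along the incline Mg sinθ − f = Ma, and torque about the center fR = Iα = kMR²(a/R) gives f = kMa.
Hence a = g sinθ/(1+k) = 9.8×sin18.2°/1.5 = 2.041 m/s².
Starting from rest, L = ½at², so t = √(2L/a) = √(2×7.95/2.041) ≈ 2.79 s.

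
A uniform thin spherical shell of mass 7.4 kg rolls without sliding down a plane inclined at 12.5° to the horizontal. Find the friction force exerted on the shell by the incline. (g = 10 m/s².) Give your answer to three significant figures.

f ≈ 6.41 N

With I = (2/3)MR², the ratio k = I/(MR²) is 2/3.
Newton's second law down the slope: Mg sinθ − f = Ma. The torque equation fR = Iα (with α = a/R) gives f = kMa.
Combining, a = g sinθ/(1+k) and f = kMa = kMg sinθ/(1+k).
f = (2/3) × 7.4 × 10 × sin12.5° / 1.667 ≈ 6.41 N.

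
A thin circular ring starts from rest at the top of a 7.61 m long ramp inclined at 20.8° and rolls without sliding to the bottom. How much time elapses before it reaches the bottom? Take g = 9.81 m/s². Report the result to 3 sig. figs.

t ≈ 2.96 s

With I = MR², the ratio k = I/(MR²) is 1.
Translational: Mg sinθ − f = Ma. Rotational about the CM: fR = Iα = kMRa, so f = kMa.
Hence a = g sinθ/(1+k) = 9.81×sin20.8°/2 = 1.742 m/s².
Starting from rest, L = ½at², so t = √(2L/a) = √(2×7.61/1.742) ≈ 2.96 s.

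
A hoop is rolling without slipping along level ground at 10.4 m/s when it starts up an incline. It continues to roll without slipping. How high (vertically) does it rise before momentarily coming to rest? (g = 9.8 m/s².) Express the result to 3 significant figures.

h ≈ 11.0 m

The moment of inertia is MR², giving k ≡ I/(MR²) = 1.
Pure rolling means v = ωR; then KE = ½Mv² + ½I(v/R)² = ½(1+k)Mv² = Mv².
All of this converts to potential energy at the highest point: Mv₀² = Mgh.
Thus h = (1+k)v₀²/(2g) = 2 × 10.4² / (2 × 9.8) ≈ 11.0 m.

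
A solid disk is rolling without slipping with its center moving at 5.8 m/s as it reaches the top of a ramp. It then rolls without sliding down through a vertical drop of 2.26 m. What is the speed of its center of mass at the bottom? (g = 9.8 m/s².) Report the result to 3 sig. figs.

The moment of inertia is (1/2)MR², giving k ≡ I/(MR²) = 0.5.
The rolling condition ω = v/R makes the rotational term ½I(v/R)² = ½kMv², so KE_total = ½(1+k)Mv² = (3/4)Mv².
Conserving energy between top and bottom: (3/4)Mv² = (3/4)Mv₀² + Mgh, hence v² = v₀² + 2gh/(1+k).
v = √(5.8² + 2×9.8×2.26/1.5) = √63.17 ≈ 7.95 m/s.

v ≈ 7.95 m/s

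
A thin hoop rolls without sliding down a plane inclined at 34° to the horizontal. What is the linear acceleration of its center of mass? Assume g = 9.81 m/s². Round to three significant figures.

a ≈ 2.74 m/s²

Here I = MR², so the shape factor k = I/(MR²) = 1.
Newton's second law down the slope: Mg sinθ − f = Ma. The torque equation fR = Iα (with α = a/R) gives f = kMa.
Eliminating f: Mg sinθ = (1+k)Ma, so a = g sinθ/(1+k) = 9.81 × sin34° / 2 ≈ 2.74 m/s².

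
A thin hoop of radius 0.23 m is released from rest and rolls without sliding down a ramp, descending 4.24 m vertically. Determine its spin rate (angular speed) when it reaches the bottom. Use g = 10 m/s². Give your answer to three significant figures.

ω ≈ 28.3 rad/s

The moment of inertia is MR², giving k ≡ I/(MR²) = 1.
Rolling without slipping gives ω = v/R, so the total kinetic energy is ½Mv² + ½Iω² = ½(1+k)Mv² = Mv².
Energy conservation Mgh = ½(1+k)Mv² gives v = √(2gh/(1+k)) = √(2 × 10 × 4.24 / 2) = 6.512 m/s.
The angular speed follows from ω = v/R = 6.512/0.23 ≈ 28.3 rad/s.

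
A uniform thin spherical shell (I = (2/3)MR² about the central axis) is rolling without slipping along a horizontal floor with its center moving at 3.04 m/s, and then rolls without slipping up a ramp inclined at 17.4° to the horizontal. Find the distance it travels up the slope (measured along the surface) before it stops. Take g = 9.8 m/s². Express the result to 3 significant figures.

Here I = (2/3)MR², so the shape factor k = I/(MR²) = 2/3.
Since it rolls without slipping, ω = v/R and KE = ½Mv² + ½Iω² = ½(1+k)Mv² = (5/6)Mv².
Setting this equal to Mgh gives the vertical rise h = (1+k)v₀²/(2g) = 1.667×3.04²/(2×9.8) = 0.7859 m.
The distance along the slope is d = h/sinθ = 0.7859/sin17.4° ≈ 2.63 m.

d ≈ 2.63 m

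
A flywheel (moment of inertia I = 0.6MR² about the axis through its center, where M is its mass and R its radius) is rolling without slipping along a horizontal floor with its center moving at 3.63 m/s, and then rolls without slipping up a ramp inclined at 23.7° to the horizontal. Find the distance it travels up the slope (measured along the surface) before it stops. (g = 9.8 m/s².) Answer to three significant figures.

d ≈ 2.68 m

For this body I = 0.6MR², i.e. k = I/(MR²) = 0.6.
Pure rolling means v = ωR; then KE = ½Mv² + ½I(v/R)² = ½(1+k)Mv² = (4/5)Mv².
Setting this equal to Mgh gives the vertical rise h = (1+k)v₀²/(2g) = 1.6×3.63²/(2×9.8) = 1.076 m.
Along the incline, d = h/sinθ = 1.076/sin23.7° ≈ 2.68 m.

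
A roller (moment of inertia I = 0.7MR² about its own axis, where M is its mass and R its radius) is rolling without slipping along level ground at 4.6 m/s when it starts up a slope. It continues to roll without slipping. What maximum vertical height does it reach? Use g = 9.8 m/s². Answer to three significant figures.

For this body I = 0.7MR², i.e. k = I/(MR²) = 0.7.
Rolling without slipping gives ω = v/R, so the total kinetic energy is ½Mv² + ½Iω² = ½(1+k)Mv² = (17/20)Mv².
At the top the kinetic energy is zero, so (17/20)Mv₀² = Mgh.
Thus h = (1+k)v₀²/(2g) = 1.7 × 4.6² / (2 × 9.8) ≈ 1.84 m.

h ≈ 1.84 m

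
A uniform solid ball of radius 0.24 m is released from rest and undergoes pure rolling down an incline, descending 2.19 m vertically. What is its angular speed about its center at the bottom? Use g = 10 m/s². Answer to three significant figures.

The moment of inertia is (2/5)MR², giving k ≡ I/(MR²) = 0.4.
The rolling condition ω = v/R makes the rotational term ½I(v/R)² = ½kMv², so KE_total = ½(1+k)Mv² = (7/10)Mv².
Energy conservation Mgh = ½(1+k)Mv² gives v = √(2gh/(1+k)) = √(2 × 10 × 2.19 / 1.4) = 5.593 m/s.
The angular speed follows from ω = v/R = 5.593/0.24 ≈ 23.3 rad/s.

ω ≈ 23.3 rad/s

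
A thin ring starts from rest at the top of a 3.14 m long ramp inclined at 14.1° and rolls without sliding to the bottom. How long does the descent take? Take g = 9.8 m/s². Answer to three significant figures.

t ≈ 2.29 s

With I = MR², the ratio k = I/(MR²) is 1.
Newton's second law down the slope: Mg sinθ − f = Ma. The torque equation fR = Iα (with α = a/R) gives f = kMa.
Hence a = g sinθ/(1+k) = 9.8×sin14.1°/2 = 1.194 m/s².
Starting from rest, L = ½at², so t = √(2L/a) = √(2×3.14/1.194) ≈ 2.29 s.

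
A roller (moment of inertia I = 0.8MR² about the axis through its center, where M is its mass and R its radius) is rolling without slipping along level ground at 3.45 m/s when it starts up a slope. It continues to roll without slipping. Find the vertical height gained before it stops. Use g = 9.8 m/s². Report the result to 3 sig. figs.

For this body I = 0.8MR², i.e. k = I/(MR²) = 0.8.
Since it rolls without slipping, ω = v/R and KE = ½Mv² + ½Iω² = ½(1+k)Mv² = (9/10)Mv².
At the top the kinetic energy is zero, so (9/10)Mv₀² = Mgh.
Thus h = (1+k)v₀²/(2g) = 1.8 × 3.45² / (2 × 9.8) ≈ 1.09 m.

h ≈ 1.09 m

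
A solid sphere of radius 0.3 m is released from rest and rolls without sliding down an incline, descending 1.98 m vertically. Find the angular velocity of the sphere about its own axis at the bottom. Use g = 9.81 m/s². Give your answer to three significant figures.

The moment of inertia is (2/5)MR², giving k ≡ I/(MR²) = 0.4.
Since it rolls without slipping, ω = v/R and KE = ½Mv² + ½Iω² = ½(1+k)Mv² = (7/10)Mv².
Energy conservation Mgh = ½(1+k)Mv² gives v = √(2gh/(1+k)) = √(2 × 9.81 × 1.98 / 1.4) = 5.268 m/s.
The angular speed follows from ω = v/R = 5.268/0.3 ≈ 17.6 rad/s.

ω ≈ 17.6 rad/s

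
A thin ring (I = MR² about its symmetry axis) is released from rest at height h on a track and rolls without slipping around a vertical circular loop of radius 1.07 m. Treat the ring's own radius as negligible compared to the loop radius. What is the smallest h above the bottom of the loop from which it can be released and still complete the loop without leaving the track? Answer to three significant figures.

For this body I = MR², i.e. k = I/(MR²) = 1.
At the top of the loop, the minimum-contact condition is Mg = Mv_top²/r, so v_top² = gr.
With ω = v/R, the kinetic energy at speed v is ½(1+k)Mv² = Mv².
Energy conservation from release (height h) to the top (height 2r): Mgh = Mg(2r) + M·gr.
Thus h_min = 2r + (1+k)r/2 = r(2 + 2/2) = 1.07 × 3 ≈ 3.21 m.

h_min ≈ 3.21 m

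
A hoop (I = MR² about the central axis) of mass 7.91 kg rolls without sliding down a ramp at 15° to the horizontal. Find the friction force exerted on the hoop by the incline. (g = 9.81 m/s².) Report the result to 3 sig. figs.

Here I = MR², so the shape factor k = I/(MR²) = 1.
Along the incline Mg sinθ − f = Ma, and torque about the center fR = Iα = kMR²(a/R) gives f = kMa.
Combining, a = g sinθ/(1+k) and f = kMa = kMg sinθ/(1+k).
f = 1 × 7.91 × 9.81 × sin15° / 2 ≈ 10.0 N.

f ≈ 10.0 N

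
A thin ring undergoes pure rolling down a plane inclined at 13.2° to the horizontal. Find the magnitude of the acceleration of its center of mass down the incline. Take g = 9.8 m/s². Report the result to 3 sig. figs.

a ≈ 1.12 m/s²

Here I = MR², so the shape factor k = I/(MR²) = 1.
Newton's second law down the slope: Mg sinθ − f = Ma. The torque equation fR = Iα (with α = a/R) gives f = kMa.
Eliminating f: Mg sinθ = (1+k)Ma, so a = g sinθ/(1+k) = 9.8 × sin13.2° / 2 ≈ 1.12 m/s².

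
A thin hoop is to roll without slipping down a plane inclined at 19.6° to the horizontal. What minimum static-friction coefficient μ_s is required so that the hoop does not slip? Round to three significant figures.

With I = MR², the ratio k = I/(MR²) is 1.
Newton's second law down the slope: Mg sinθ − f = Ma. The torque equation fR = Iα (with α = a/R) gives f = kMa.
These give a = g sinθ/(1+k) and the required friction f = kMg sinθ/(1+k).
With N = Mg cosθ, the no-slip condition f ≤ μN gives μ_min = f/N = k tanθ/(1+k).
μ_min = 1 × tan19.6° / 2 ≈ 0.178.

μ_min ≈ 0.178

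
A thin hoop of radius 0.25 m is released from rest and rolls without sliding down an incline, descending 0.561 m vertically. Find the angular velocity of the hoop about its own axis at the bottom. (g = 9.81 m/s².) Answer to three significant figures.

ω ≈ 9.38 rad/s

Here I = MR², so the shape factor k = I/(MR²) = 1.
Since it rolls without slipping, ω = v/R and KE = ½Mv² + ½Iω² = ½(1+k)Mv² = Mv².
Energy conservation Mgh = ½(1+k)Mv² gives v = √(2gh/(1+k)) = √(2 × 9.81 × 0.561 / 2) = 2.346 m/s.
The angular speed follows from ω = v/R = 2.346/0.25 ≈ 9.38 rad/s.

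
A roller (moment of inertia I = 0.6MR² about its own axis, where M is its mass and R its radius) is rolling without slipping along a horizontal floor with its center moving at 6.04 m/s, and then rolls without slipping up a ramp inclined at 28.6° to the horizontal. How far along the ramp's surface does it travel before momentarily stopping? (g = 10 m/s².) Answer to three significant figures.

d ≈ 6.10 m

Here I = 0.6MR², so the shape factor k = I/(MR²) = 0.6.
Pure rolling means v = ωR; then KE = ½Mv² + ½I(v/R)² = ½(1+k)Mv² = (4/5)Mv².
Setting this equal to Mgh gives the vertical rise h = (1+k)v₀²/(2g) = 1.6×6.04²/(2×10) = 2.919 m.
The distance along the slope is d = h/sinθ = 2.919/sin28.6° ≈ 6.10 m.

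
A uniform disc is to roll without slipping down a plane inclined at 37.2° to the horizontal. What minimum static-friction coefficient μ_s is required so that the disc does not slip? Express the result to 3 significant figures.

With I = (1/2)MR², the ratio k = I/(MR²) is 0.5.
Translational: Mg sinθ − f = Ma. Rotational about the CM: fR = Iα = kMRa, so f = kMa.
These give a = g sinθ/(1+k) and the required friction f = kMg sinθ/(1+k).
The normal force is N = Mg cosθ, so μ_min = f/N = k tanθ/(1+k).
μ_min = 0.5 × tan37.2° / 1.5 ≈ 0.253.

μ_min ≈ 0.253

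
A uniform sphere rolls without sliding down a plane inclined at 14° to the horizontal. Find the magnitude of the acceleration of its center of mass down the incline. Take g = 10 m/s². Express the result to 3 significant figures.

a ≈ 1.73 m/s²

For this body I = (2/5)MR², i.e. k = I/(MR²) = 0.4.
Along the incline Mg sinθ − f = Ma, and torque about the center fR = Iα = kMR²(a/R) gives f = kMa.
Eliminating f: Mg sinθ = (1+k)Ma, so a = g sinθ/(1+k) = 10 × sin14° / 1.4 ≈ 1.73 m/s².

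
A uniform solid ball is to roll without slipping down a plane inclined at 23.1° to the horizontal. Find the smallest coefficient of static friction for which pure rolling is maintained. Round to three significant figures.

The moment of inertia is (2/5)MR², giving k ≡ I/(MR²) = 0.4.
Translational: Mg sinθ − f = Ma. Rotational about the CM: fR = Iα = kMRa, so f = kMa.
These give a = g sinθ/(1+k) and the required friction f = kMg sinθ/(1+k).
With N = Mg cosθ, the no-slip condition f ≤ μN gives μ_min = f/N = k tanθ/(1+k).
μ_min = 0.4 × tan23.1° / 1.4 ≈ 0.122.

μ_min ≈ 0.122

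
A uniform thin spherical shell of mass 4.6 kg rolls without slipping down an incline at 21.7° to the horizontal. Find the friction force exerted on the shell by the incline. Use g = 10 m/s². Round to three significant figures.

With I = (2/3)MR², the ratio k = I/(MR²) is 2/3.
Translational: Mg sinθ − f = Ma. Rotational about the CM: fR = Iα = kMRa, so f = kMa.
Combining, a = g sinθ/(1+k) and f = kMa = kMg sinθ/(1+k).
f = (2/3) × 4.6 × 10 × sin21.7° / 1.667 ≈ 6.80 N.

f ≈ 6.80 N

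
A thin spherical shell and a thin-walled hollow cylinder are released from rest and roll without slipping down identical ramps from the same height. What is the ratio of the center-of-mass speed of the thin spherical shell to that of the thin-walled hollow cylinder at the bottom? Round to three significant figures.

Each satisfies Mgh = ½(1+k)Mv² with k = I/(MR²), so v ∝ 1/√(1+k).
For the thin spherical shell k = 2/3; for the thin-walled hollow cylinder k = 1.
v₁/v₂ = √((1+k₂)/(1+k₁)) = √(2/1.667) ≈ 1.10.

v_ratio ≈ 1.10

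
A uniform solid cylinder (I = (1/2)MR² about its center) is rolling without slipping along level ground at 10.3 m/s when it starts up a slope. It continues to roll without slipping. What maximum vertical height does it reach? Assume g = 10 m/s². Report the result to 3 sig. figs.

h ≈ 7.96 m

Here I = (1/2)MR², so the shape factor k = I/(MR²) = 0.5.
Pure rolling means v = ωR; then KE = ½Mv² + ½I(v/R)² = ½(1+k)Mv² = (3/4)Mv².
At the top the kinetic energy is zero, so (3/4)Mv₀² = Mgh.
Thus h = (1+k)v₀²/(2g) = 1.5 × 10.3² / (2 × 10) ≈ 7.96 m.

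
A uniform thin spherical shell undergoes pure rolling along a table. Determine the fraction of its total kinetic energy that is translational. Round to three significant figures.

fraction ≈ 0.600

Here I = (2/3)MR², so the shape factor k = I/(MR²) = 2/3.
Since ω = v/R, the translational part is ½Mv² and the rotational part is ½I(v/R)² = ½kMv²; the total is ½(1+k)Mv².
The translational fraction is therefore 1/(1+k) = 1/1.667 ≈ 0.600.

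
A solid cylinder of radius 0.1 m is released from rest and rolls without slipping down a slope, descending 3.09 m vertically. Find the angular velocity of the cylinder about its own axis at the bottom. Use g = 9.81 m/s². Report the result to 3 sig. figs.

The moment of inertia is (1/2)MR², giving k ≡ I/(MR²) = 0.5.
Rolling without slipping gives ω = v/R, so the total kinetic energy is ½Mv² + ½Iω² = ½(1+k)Mv² = (3/4)Mv².
Energy conservation Mgh = ½(1+k)Mv² gives v = √(2gh/(1+k)) = √(2 × 9.81 × 3.09 / 1.5) = 6.357 m/s.
Then ω = v/R = 6.357 / 0.1 ≈ 63.6 rad/s.

ω ≈ 63.6 rad/s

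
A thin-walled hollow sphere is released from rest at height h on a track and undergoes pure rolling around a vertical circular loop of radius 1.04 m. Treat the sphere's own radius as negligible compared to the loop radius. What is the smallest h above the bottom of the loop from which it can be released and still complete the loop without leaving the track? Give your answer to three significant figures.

For this body I = (2/3)MR², i.e. k = I/(MR²) = 2/3.
At the top, contact is just lost when gravity alone supplies the centripetal force: Mg = Mv_top²/r, i.e. v_top² = gr.
With ω = v/R, the kinetic energy at speed v is ½(1+k)Mv² = (5/6)Mv².
Energy conservation from release (height h) to the top (height 2r): Mgh = Mg(2r) + (5/6)M·gr.
Thus h_min = 2r + (1+k)r/2 = r(2 + 1.667/2) = 1.04 × 2.833 ≈ 2.95 m.

h_min ≈ 2.95 m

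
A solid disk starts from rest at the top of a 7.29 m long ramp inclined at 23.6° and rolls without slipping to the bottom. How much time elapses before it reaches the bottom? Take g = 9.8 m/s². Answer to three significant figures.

The moment of inertia is (1/2)MR², giving k ≡ I/(MR²) = 0.5.
Along the incline Mg sinθ − f = Ma, and torque about the center fR = Iα = kMR²(a/R) gives f = kMa.
Hence a = g sinθ/(1+k) = 9.8×sin23.6°/1.5 = 2.616 m/s².
Starting from rest, L = ½at², so t = √(2L/a) = √(2×7.29/2.616) ≈ 2.36 s.

t ≈ 2.36 s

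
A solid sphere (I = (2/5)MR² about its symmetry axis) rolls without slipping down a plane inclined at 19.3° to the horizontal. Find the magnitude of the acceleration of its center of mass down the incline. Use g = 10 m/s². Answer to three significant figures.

a ≈ 2.36 m/s²

Here I = (2/5)MR², so the shape factor k = I/(MR²) = 0.4.
Translational: Mg sinθ − f = Ma. Rotational about the CM: fR = Iα = kMRa, so f = kMa.
Eliminating f: Mg sinθ = (1+k)Ma, so a = g sinθ/(1+k) = 10 × sin19.3° / 1.4 ≈ 2.36 m/s².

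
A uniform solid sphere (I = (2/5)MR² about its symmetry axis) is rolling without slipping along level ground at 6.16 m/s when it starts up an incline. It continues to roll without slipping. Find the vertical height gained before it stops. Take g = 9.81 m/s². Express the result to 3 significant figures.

h ≈ 2.71 m

For this body I = (2/5)MR², i.e. k = I/(MR²) = 0.4.
Pure rolling means v = ωR; then KE = ½Mv² + ½I(v/R)² = ½(1+k)Mv² = (7/10)Mv².
At the top the kinetic energy is zero, so (7/10)Mv₀² = Mgh.
Thus h = (1+k)v₀²/(2g) = 1.4 × 6.16² / (2 × 9.81) ≈ 2.71 m.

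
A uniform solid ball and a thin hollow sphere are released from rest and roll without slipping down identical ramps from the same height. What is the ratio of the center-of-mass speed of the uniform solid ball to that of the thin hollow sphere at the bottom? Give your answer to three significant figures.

Each satisfies Mgh = ½(1+k)Mv² with k = I/(MR²), so v ∝ 1/√(1+k).
For the uniform solid ball k = 0.4; for the thin hollow sphere k = 2/3.
v₁/v₂ = √((1+k₂)/(1+k₁)) = √(1.667/1.4) ≈ 1.09.

v_ratio ≈ 1.09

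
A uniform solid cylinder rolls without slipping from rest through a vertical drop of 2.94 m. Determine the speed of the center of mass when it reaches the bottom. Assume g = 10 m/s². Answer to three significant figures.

Here I = (1/2)MR², so the shape factor k = I/(MR²) = 0.5.
The rolling condition ω = v/R makes the rotational term ½I(v/R)² = ½kMv², so KE_total = ½(1+k)Mv² = (3/4)Mv².
Setting Mgh = (3/4)Mv² gives v = √(2gh/(1+k)) = √(2·10·2.94/1.5) ≈ 6.26 m/s.

v ≈ 6.26 m/s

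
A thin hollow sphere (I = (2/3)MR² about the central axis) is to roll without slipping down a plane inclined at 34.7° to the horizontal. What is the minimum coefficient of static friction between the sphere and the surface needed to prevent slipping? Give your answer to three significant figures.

μ_min ≈ 0.277

The moment of inertia is (2/3)MR², giving k ≡ I/(MR²) = 2/3.
Newton's second law down the slope: Mg sinθ − f = Ma. The torque equation fR = Iα (with α = a/R) gives f = kMa.
These give a = g sinθ/(1+k) and the required friction f = kMg sinθ/(1+k).
With N = Mg cosθ, the no-slip condition f ≤ μN gives μ_min = f/N = k tanθ/(1+k).
μ_min = (2/3) × tan34.7° / 1.667 ≈ 0.277.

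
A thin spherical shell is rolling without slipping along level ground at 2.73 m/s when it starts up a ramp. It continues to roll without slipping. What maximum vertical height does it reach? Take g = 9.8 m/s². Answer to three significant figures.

The moment of inertia is (2/3)MR², giving k ≡ I/(MR²) = 2/3.
Since it rolls without slipping, ω = v/R and KE = ½Mv² + ½Iω² = ½(1+k)Mv² = (5/6)Mv².
At the top the kinetic energy is zero, so (5/6)Mv₀² = Mgh.
Thus h = (1+k)v₀²/(2g) = 1.667 × 2.73² / (2 × 9.8) ≈ 0.634 m.

h ≈ 0.634 m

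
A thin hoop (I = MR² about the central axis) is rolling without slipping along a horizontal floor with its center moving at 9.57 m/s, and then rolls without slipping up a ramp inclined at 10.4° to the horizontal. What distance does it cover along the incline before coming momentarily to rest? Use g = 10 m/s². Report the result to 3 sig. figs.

The moment of inertia is MR², giving k ≡ I/(MR²) = 1.
Since it rolls without slipping, ω = v/R and KE = ½Mv² + ½Iω² = ½(1+k)Mv² = Mv².
Setting this equal to Mgh gives the vertical rise h = (1+k)v₀²/(2g) = 2×9.57²/(2×10) = 9.158 m.
The distance along the slope is d = h/sinθ = 9.158/sin10.4° ≈ 50.7 m.

d ≈ 50.7 m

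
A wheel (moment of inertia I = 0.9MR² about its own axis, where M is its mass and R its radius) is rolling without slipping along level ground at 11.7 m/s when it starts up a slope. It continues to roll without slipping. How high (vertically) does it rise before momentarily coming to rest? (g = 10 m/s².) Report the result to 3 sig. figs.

h ≈ 13.0 m

For this body I = 0.9MR², i.e. k = I/(MR²) = 0.9.
Rolling without slipping gives ω = v/R, so the total kinetic energy is ½Mv² + ½Iω² = ½(1+k)Mv² = (19/20)Mv².
At the top the kinetic energy is zero, so (19/20)Mv₀² = Mgh.
Thus h = (1+k)v₀²/(2g) = 1.9 × 11.7² / (2 × 10) ≈ 13.0 m.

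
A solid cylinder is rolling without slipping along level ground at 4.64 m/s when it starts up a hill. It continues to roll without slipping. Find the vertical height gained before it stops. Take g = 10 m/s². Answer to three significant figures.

For this body I = (1/2)MR², i.e. k = I/(MR²) = 0.5.
Pure rolling means v = ωR; then KE = ½Mv² + ½I(v/R)² = ½(1+k)Mv² = (3/4)Mv².
All of this converts to potential energy at the highest point: (3/4)Mv₀² = Mgh.
Thus h = (1+k)v₀²/(2g) = 1.5 × 4.64² / (2 × 10) ≈ 1.61 m.

h ≈ 1.61 m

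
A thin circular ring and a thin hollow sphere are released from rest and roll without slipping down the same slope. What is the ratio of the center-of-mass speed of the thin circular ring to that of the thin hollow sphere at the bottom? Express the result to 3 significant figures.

v_ratio ≈ 0.913

Each satisfies Mgh = ½(1+k)Mv² with k = I/(MR²), so v ∝ 1/√(1+k).
For the thin circular ring k = 1; for the thin hollow sphere k = 2/3.
v₁/v₂ = √((1+k₂)/(1+k₁)) = √(1.667/2) ≈ 0.913.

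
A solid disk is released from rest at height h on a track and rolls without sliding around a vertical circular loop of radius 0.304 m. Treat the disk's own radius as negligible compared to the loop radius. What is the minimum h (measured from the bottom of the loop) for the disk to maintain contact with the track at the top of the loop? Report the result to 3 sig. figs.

Here I = (1/2)MR², so the shape factor k = I/(MR²) = 0.5.
At the top, contact is just lost when gravity alone supplies the centripetal force: Mg = Mv_top²/r, i.e. v_top² = gr.
With ω = v/R, the kinetic energy at speed v is ½(1+k)Mv² = (3/4)Mv².
Energy conservation from release (height h) to the top (height 2r): Mgh = Mg(2r) + (3/4)M·gr.
Thus h_min = 2r + (1+k)r/2 = r(2 + 1.5/2) = 0.304 × 2.75 ≈ 0.836 m.

h_min ≈ 0.836 m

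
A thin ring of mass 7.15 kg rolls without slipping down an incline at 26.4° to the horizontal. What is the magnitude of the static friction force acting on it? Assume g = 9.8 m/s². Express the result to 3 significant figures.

The moment of inertia is MR², giving k ≡ I/(MR²) = 1.
Newton's second law down the slope: Mg sinθ − f = Ma. The torque equation fR = Iα (with α = a/R) gives f = kMa.
Combining, a = g sinθ/(1+k) and f = kMa = kMg sinθ/(1+k).
f = 1 × 7.15 × 9.8 × sin26.4° / 2 ≈ 15.6 N.

f ≈ 15.6 N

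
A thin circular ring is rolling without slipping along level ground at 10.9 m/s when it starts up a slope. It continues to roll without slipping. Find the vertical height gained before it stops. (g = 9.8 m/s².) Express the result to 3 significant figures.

For this body I = MR², i.e. k = I/(MR²) = 1.
Pure rolling means v = ωR; then KE = ½Mv² + ½I(v/R)² = ½(1+k)Mv² = Mv².
At the top the kinetic energy is zero, so Mv₀² = Mgh.
Thus h = (1+k)v₀²/(2g) = 2 × 10.9² / (2 × 9.8) ≈ 12.1 m.

h ≈ 12.1 m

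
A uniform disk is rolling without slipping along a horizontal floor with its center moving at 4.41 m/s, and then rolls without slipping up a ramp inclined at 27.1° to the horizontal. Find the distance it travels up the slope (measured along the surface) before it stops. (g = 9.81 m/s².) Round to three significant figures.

With I = (1/2)MR², the ratio k = I/(MR²) is 0.5.
Pure rolling means v = ωR; then KE = ½Mv² + ½I(v/R)² = ½(1+k)Mv² = (3/4)Mv².
Setting this equal to Mgh gives the vertical rise h = (1+k)v₀²/(2g) = 1.5×4.41²/(2×9.81) = 1.487 m.
The distance along the slope is d = h/sinθ = 1.487/sin27.1° ≈ 3.26 m.

d ≈ 3.26 m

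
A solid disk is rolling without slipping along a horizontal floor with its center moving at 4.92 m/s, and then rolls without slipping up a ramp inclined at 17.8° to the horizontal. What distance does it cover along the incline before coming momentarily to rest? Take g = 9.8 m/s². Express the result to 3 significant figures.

d ≈ 6.06 m

For this body I = (1/2)MR², i.e. k = I/(MR²) = 0.5.
Since it rolls without slipping, ω = v/R and KE = ½Mv² + ½Iω² = ½(1+k)Mv² = (3/4)Mv².
Setting this equal to Mgh gives the vertical rise h = (1+k)v₀²/(2g) = 1.5×4.92²/(2×9.8) = 1.853 m.
Along the incline, d = h/sinθ = 1.853/sin17.8° ≈ 6.06 m.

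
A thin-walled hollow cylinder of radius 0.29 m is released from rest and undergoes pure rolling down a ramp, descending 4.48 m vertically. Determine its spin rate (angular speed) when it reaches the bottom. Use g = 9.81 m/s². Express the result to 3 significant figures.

ω ≈ 22.9 rad/s

For this body I = MR², i.e. k = I/(MR²) = 1.
Since it rolls without slipping, ω = v/R and KE = ½Mv² + ½Iω² = ½(1+k)Mv² = Mv².
Energy conservation Mgh = ½(1+k)Mv² gives v = √(2gh/(1+k)) = √(2 × 9.81 × 4.48 / 2) = 6.629 m/s.
Then ω = v/R = 6.629 / 0.29 ≈ 22.9 rad/s.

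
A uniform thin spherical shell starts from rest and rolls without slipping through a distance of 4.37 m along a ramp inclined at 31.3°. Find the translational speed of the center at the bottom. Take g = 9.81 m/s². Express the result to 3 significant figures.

The moment of inertia is (2/3)MR², giving k ≡ I/(MR²) = 2/3.
The rolling condition ω = v/R makes the rotational term ½I(v/R)² = ½kMv², so KE_total = ½(1+k)Mv² = (5/6)Mv².
The vertical drop is h = L sinθ = 4.37 × sin31.3° = 2.27 m.
Energy conservation: Mgh = (5/6)Mv², so v = √(2gh/(1+k)) = √(2 × 9.81 × 2.27 / 1.667) ≈ 5.17 m/s.

v ≈ 5.17 m/s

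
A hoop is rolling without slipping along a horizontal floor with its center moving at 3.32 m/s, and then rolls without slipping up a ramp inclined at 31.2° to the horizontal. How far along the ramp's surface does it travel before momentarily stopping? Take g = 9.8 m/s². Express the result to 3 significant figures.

The moment of inertia is MR², giving k ≡ I/(MR²) = 1.
The rolling condition ω = v/R makes the rotational term ½I(v/R)² = ½kMv², so KE_total = ½(1+k)Mv² = Mv².
Setting this equal to Mgh gives the vertical rise h = (1+k)v₀²/(2g) = 2×3.32²/(2×9.8) = 1.125 m.
The distance along the slope is d = h/sinθ = 1.125/sin31.2° ≈ 2.17 m.

d ≈ 2.17 m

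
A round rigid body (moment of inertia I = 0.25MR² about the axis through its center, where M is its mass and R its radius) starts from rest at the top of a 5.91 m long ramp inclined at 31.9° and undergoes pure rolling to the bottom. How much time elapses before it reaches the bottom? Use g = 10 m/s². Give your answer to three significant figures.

t ≈ 1.67 s

For this body I = 0.25MR², i.e. k = I/(MR²) = 0.25.
Newton's second law down the slope: Mg sinθ − f = Ma. The torque equation fR = Iα (with α = a/R) gives f = kMa.
Hence a = g sinθ/(1+k) = 10×sin31.9°/1.25 = 4.228 m/s².
Starting from rest, L = ½at², so t = √(2L/a) = √(2×5.91/4.228) ≈ 1.67 s.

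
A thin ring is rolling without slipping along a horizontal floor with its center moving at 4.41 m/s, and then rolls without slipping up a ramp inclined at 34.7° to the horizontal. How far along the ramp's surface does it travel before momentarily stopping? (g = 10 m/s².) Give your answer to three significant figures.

d ≈ 3.42 m

Here I = MR², so the shape factor k = I/(MR²) = 1.
Pure rolling means v = ωR; then KE = ½Mv² + ½I(v/R)² = ½(1+k)Mv² = Mv².
Setting this equal to Mgh gives the vertical rise h = (1+k)v₀²/(2g) = 2×4.41²/(2×10) = 1.945 m.
The distance along the slope is d = h/sinθ = 1.945/sin34.7° ≈ 3.42 m.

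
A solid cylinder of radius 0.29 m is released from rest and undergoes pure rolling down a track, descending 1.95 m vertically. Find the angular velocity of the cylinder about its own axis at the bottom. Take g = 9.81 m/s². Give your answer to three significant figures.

With I = (1/2)MR², the ratio k = I/(MR²) is 0.5.
The rolling condition ω = v/R makes the rotational term ½I(v/R)² = ½kMv², so KE_total = ½(1+k)Mv² = (3/4)Mv².
Energy conservation Mgh = ½(1+k)Mv² gives v = √(2gh/(1+k)) = √(2 × 9.81 × 1.95 / 1.5) = 5.05 m/s.
The angular speed follows from ω = v/R = 5.05/0.29 ≈ 17.4 rad/s.

ω ≈ 17.4 rad/s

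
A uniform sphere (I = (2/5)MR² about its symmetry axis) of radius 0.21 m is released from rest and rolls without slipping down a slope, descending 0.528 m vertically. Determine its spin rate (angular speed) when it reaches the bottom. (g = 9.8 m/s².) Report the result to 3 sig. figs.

ω ≈ 12.9 rad/s

With I = (2/5)MR², the ratio k = I/(MR²) is 0.4.
Since it rolls without slipping, ω = v/R and KE = ½Mv² + ½Iω² = ½(1+k)Mv² = (7/10)Mv².
Energy conservation Mgh = ½(1+k)Mv² gives v = √(2gh/(1+k)) = √(2 × 9.8 × 0.528 / 1.4) = 2.719 m/s.
The angular speed follows from ω = v/R = 2.719/0.21 ≈ 12.9 rad/s.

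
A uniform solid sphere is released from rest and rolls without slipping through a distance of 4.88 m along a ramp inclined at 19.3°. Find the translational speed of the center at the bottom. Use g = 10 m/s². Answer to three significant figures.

For this body I = (2/5)MR², i.e. k = I/(MR²) = 0.4.
Since it rolls without slipping, ω = v/R and KE = ½Mv² + ½Iω² = ½(1+k)Mv² = (7/10)Mv².
The vertical drop is h = L sinθ = 4.88 × sin19.3° = 1.613 m.
Energy conservation: Mgh = (7/10)Mv², so v = √(2gh/(1+k)) = √(2 × 10 × 1.613 / 1.4) ≈ 4.80 m/s.

v ≈ 4.80 m/s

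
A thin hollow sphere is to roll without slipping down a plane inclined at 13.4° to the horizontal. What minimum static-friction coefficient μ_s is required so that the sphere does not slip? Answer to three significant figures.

μ_min ≈ 0.0953

The moment of inertia is (2/3)MR², giving k ≡ I/(MR²) = 2/3.
Translational: Mg sinθ − f = Ma. Rotational about the CM: fR = Iα = kMRa, so f = kMa.
These give a = g sinθ/(1+k) and the required friction f = kMg sinθ/(1+k).
The normal force is N = Mg cosθ, so μ_min = f/N = k tanθ/(1+k).
μ_min = (2/3) × tan13.4° / 1.667 ≈ 0.0953.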